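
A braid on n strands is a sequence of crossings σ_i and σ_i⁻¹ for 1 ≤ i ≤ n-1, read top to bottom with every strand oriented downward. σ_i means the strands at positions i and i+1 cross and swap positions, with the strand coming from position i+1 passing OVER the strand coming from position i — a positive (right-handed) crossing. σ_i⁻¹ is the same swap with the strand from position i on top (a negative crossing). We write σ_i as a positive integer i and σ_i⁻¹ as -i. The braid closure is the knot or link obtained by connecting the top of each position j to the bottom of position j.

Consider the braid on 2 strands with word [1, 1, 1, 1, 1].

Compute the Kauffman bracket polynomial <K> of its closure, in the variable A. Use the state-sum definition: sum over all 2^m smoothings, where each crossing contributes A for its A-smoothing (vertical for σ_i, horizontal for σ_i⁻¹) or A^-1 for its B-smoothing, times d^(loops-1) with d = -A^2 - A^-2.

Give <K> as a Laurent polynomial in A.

Braid: s1 s1 s1 s1 s1 on 2 strands, 5 crossings.
Writhe w = (#positive) - (#negative) = 5 - 0 = 5.
Computing the Kauffman bracket via state sum. There are 2^5 = 32 states.
Smooth each crossing (0=||, 1=⌣⌢); contribution A^(Σ sign_k(1-2s_k)) * d^(L-1).
  state 00000: A-exp=+5, loops=2, term = A^5 * d^1
  state 00001: A-exp=+3, loops=1, term = A^3 * d^0
  state 00010: A-exp=+3, loops=1, term = A^3 * d^0
  state 00011: A-exp=+1, loops=2, term = A^1 * d^1
  state 00100: A-exp=+3, loops=1, term = A^3 * d^0
  state 00101: A-exp=+1, loops=2, term = A^1 * d^1
  state 00110: A-exp=+1, loops=2, term = A^1 * d^1
  state 00111: A-exp=-1, loops=3, term = A^-1 * d^2
  state 01000: A-exp=+3, loops=1, term = A^3 * d^0
  state 01001: A-exp=+1, loops=2, term = A^1 * d^1
  state 01010: A-exp=+1, loops=2, term = A^1 * d^1
  state 01011: A-exp=-1, loops=3, term = A^-1 * d^2
  state 01100: A-exp=+1, loops=2, term = A^1 * d^1
  state 01101: A-exp=-1, loops=3, term = A^-1 * d^2
  state 01110: A-exp=-1, loops=3, term = A^-1 * d^2
  state 01111: A-exp=-3, loops=4, term = A^-3 * d^3
  state 10000: A-exp=+3, loops=1, term = A^3 * d^0
  state 10001: A-exp=+1, loops=2, term = A^1 * d^1
  state 10010: A-exp=+1, loops=2, term = A^1 * d^1
  state 10011: A-exp=-1, loops=3, term = A^-1 * d^2
  state 10100: A-exp=+1, loops=2, term = A^1 * d^1
  state 10101: A-exp=-1, loops=3, term = A^-1 * d^2
  state 10110: A-exp=-1, loops=3, term = A^-1 * d^2
  state 10111: A-exp=-3, loops=4, term = A^-3 * d^3
  state 11000: A-exp=+1, loops=2, term = A^1 * d^1
  state 11001: A-exp=-1, loops=3, term = A^-1 * d^2
  state 11010: A-exp=-1, loops=3, term = A^-1 * d^2
  state 11011: A-exp=-3, loops=4, term = A^-3 * d^3
  state 11100: A-exp=-1, loops=3, term = A^-1 * d^2
  state 11101: A-exp=-3, loops=4, term = A^-3 * d^3
  state 11110: A-exp=-3, loops=4, term = A^-3 * d^3
  state 11111: A-exp=-5, loops=5, term = A^-5 * d^4
Collect the terms by A-exponent (count of states per loop number):
Powers of d = -A^2 - A^-2: d^2 = A^4 + 2 + A^-4; d^3 = -A^6 - 3*A^2 - 3*A^-2 - A^-6; d^4 = A^8 + 4*A^4 + 6 + 4*A^-4 + A^-8.
  A^5 * (d) = -A^7 - A^3
  A^3 * (5) = 5*A^3
  A^1 * (10*d) = -10*A^3 - 10*A^-1
  A^-1 * (10*d^2) = 10*A^3 + 20*A^-1 + 10*A^-5
  A^-3 * (5*d^3) = -5*A^3 - 15*A^-1 - 15*A^-5 - 5*A^-9
  A^-5 * (d^4) = A^3 + 4*A^-1 + 6*A^-5 + 4*A^-9 + A^-13
Summing the groups: <K> = -A^7 - A^-1 + A^-5 - A^-9 + A^-13

Answer: -A^7 - A^-1 + A^-5 - A^-9 + A^-13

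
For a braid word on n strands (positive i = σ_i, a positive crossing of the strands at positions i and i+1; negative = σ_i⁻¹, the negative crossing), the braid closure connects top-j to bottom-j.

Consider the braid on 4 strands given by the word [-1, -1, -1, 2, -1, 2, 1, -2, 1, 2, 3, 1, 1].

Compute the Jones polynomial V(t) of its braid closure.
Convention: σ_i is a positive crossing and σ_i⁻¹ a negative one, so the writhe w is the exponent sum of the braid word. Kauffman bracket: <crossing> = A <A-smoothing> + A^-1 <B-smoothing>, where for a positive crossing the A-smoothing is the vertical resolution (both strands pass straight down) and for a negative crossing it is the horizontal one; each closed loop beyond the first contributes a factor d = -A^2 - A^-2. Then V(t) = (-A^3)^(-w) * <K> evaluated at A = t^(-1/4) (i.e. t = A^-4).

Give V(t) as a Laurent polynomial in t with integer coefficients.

-t^5 + t^4 - t^3 + 2*t^2 - t + 2 - t^-1

Derivation:
The presented braid s1^-1 s1^-1 s1^-1 s2 s1^-1 s2 s1 s2^-1 s1 s2 s3 s1 s1 on 4 strands reduces by inverse Markov moves (closure unchanged at each step):
  Deconjugate: the word is γ·β·γ⁻¹ with γ = s1^-1 s1^-1 (prefix) and γ⁻¹ = s1 s1 (suffix); strip both.
  Destabilize: the word has the form β·s3 where s3 occurs only as the final letter (β ∈ B_3); drop it and the last strand → 3 strands.
Reduced to β = s1^-1 s2 s1^-1 s2 s1 s2^-1 s1 s2 on 3 strands, 8 crossings.
Compute on β:
Braid: s1^-1 s2 s1^-1 s2 s1 s2^-1 s1 s2 on 3 strands, 8 crossings.
Writhe w = (#positive) - (#negative) = 5 - 3 = 2.
Enumerate smoothing states for the bracket polynomial. There are 2^8 = 256 states.
For each crossing: s=0 is the vertical smoothing, s=1 horizontal. Crossing k contributes A^(sign_k * (1 - 2*s_k)); loop factor d = -A^2 - A^-2.
Tabulate the states by total A-exponent and number of loops L (A-exp: L × count):
  A^8: L=2 ×1
  A^6: L=1 ×3, L=3 ×5
  A^4: L=2 ×22, L=4 ×6
  A^2: L=1 ×18, L=3 ×37, L=5 ×1
  A^0: L=2 ×58, L=4 ×12
  A^-2: L=1 ×24, L=3 ×31, L=5 ×1
  A^-4: L=2 ×23, L=4 ×5
  A^-6: L=3 ×8
  A^-8: L=4 ×1
Each group contributes A^e * Σ count * d^(L-1):
Powers of d = -A^2 - A^-2: d^2 = A^4 + 2 + A^-4; d^3 = -A^6 - 3*A^2 - 3*A^-2 - A^-6; d^4 = A^8 + 4*A^4 + 6 + 4*A^-4 + A^-8.
  A^8 * (d) = -A^10 - A^6
  A^6 * (3 + 5*d^2) = 5*A^10 + 13*A^6 + 5*A^2
  A^4 * (22*d + 6*d^3) = -6*A^10 - 40*A^6 - 40*A^2 - 6*A^-2
  A^2 * (18 + 37*d^2 + d^4) = A^10 + 41*A^6 + 98*A^2 + 41*A^-2 + A^-6
  A^0 * (58*d + 12*d^3) = -12*A^6 - 94*A^2 - 94*A^-2 - 12*A^-6
  A^-2 * (24 + 31*d^2 + d^4) = A^6 + 35*A^2 + 92*A^-2 + 35*A^-6 + A^-10
  A^-4 * (23*d + 5*d^3) = -5*A^2 - 38*A^-2 - 38*A^-6 - 5*A^-10
  A^-6 * (8*d^2) = 8*A^-2 + 16*A^-6 + 8*A^-10
  A^-8 * (d^3) = -A^-2 - 3*A^-6 - 3*A^-10 - A^-14
Summing the groups: <K> = -A^10 + 2*A^6 - A^2 + 2*A^-2 - A^-6 + A^-10 - A^-14
Normalise by the writhe: (-A^3)^(-w) = (-A^3)^(-2) = A^-6, so f(A) = A^-6 * <K> = -A^4 + 2 - A^-4 + 2*A^-8 - A^-12 + A^-16 - A^-20.
Substitute A = t^(-1/4), i.e. A^e → t^(-e/4): V(t) = -t^5 + t^4 - t^3 + 2*t^2 - t + 2 - t^-1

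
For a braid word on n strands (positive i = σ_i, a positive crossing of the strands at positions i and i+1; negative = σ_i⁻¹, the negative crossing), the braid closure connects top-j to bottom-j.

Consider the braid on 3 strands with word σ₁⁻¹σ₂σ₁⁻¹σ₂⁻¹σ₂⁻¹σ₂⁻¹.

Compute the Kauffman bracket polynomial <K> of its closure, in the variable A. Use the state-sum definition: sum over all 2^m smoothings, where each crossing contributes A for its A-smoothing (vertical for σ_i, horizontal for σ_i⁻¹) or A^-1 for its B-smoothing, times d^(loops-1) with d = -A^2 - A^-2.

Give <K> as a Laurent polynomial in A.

-A^12 + A^8 - A^4 + 2 - A^-4 + A^-8

Derivation:
Braid: s1^-1 s2 s1^-1 s2^-1 s2^-1 s2^-1 on 3 strands, 6 crossings.
Writhe w = (#positive) - (#negative) = 1 - 5 = -4.
Computing the Kauffman bracket via state sum. There are 2^6 = 64 states.
For each crossing: s=0 is the vertical smoothing, s=1 horizontal. Crossing k contributes A^(sign_k * (1 - 2*s_k)); loop factor d = -A^2 - A^-2.
Tabulate the states by total A-exponent and number of loops L (A-exp: L × count):
  A^6: L=4 ×1
  A^4: L=3 ×6
  A^2: L=2 ×12, L=4 ×3
  A^0: L=1 ×9, L=3 ×10, L=5 ×1
  A^-2: L=2 ×12, L=4 ×3
  A^-4: L=1 ×2, L=3 ×4
  A^-6: L=2 ×1
Each group contributes A^e * Σ count * d^(L-1):
Powers of d = -A^2 - A^-2: d^2 = A^4 + 2 + A^-4; d^3 = -A^6 - 3*A^2 - 3*A^-2 - A^-6; d^4 = A^8 + 4*A^4 + 6 + 4*A^-4 + A^-8.
  A^6 * (d^3) = -A^12 - 3*A^8 - 3*A^4 - 1
  A^4 * (6*d^2) = 6*A^8 + 12*A^4 + 6
  A^2 * (12*d + 3*d^3) = -3*A^8 - 21*A^4 - 21 - 3*A^-4
  A^0 * (9 + 10*d^2 + d^4) = A^8 + 14*A^4 + 35 + 14*A^-4 + A^-8
  A^-2 * (12*d + 3*d^3) = -3*A^4 - 21 - 21*A^-4 - 3*A^-8
  A^-4 * (2 + 4*d^2) = 4 + 10*A^-4 + 4*A^-8
  A^-6 * (d) = -A^-4 - A^-8
Summing the groups: <K> = -A^12 + A^8 - A^4 + 2 - A^-4 + A^-8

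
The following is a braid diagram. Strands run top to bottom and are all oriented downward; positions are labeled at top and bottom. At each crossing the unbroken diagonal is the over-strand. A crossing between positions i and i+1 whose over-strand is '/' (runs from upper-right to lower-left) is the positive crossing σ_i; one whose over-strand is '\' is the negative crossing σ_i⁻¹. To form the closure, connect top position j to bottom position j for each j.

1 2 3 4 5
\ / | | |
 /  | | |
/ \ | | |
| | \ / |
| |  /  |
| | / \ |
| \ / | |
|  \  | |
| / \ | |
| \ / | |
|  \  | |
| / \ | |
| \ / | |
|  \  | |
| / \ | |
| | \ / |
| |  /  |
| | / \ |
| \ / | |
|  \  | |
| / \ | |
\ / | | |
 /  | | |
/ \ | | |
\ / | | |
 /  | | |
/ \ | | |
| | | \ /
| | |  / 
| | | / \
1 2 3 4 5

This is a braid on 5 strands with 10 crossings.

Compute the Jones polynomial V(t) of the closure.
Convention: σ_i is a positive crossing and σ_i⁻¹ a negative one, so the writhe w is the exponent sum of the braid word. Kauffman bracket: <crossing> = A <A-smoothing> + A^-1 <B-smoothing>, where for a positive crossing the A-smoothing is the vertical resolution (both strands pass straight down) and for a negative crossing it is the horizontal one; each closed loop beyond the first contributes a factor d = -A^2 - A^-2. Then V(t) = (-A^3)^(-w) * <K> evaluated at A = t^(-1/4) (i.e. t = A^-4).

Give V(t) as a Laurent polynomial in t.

Reading the diagram top to bottom ('/'-over between positions i,i+1 = s_i, '\'-over = s_i^-1): braid word = s1 s3 s2^-1 s2^-1 s2^-1 s3 s2^-1 s1 s1 s4.
The presented braid s1 s3 s2^-1 s2^-1 s2^-1 s3 s2^-1 s1 s1 s4 on 5 strands reduces by inverse Markov moves (closure unchanged at each step):
  Destabilize: the word has the form β·s4 where s4 occurs only as the final letter (β ∈ B_4); drop it and the last strand → 4 strands.
Reduced to β = s1 s3 s2^-1 s2^-1 s2^-1 s3 s2^-1 s1 s1 on 4 strands, 9 crossings.
Compute on β:
Braid: s1 s3 s2^-1 s2^-1 s2^-1 s3 s2^-1 s1 s1 on 4 strands, 9 crossings.
Writhe w = (#positive) - (#negative) = 5 - 4 = 1.
Enumerate smoothing states for the bracket polynomial. There are 2^9 = 512 states.
Smooth each crossing (0=||, 1=⌣⌢); contribution A^(Σ sign_k(1-2s_k)) * d^(L-1).
Tabulate the states by total A-exponent and number of loops L (A-exp: L × count):
  A^9: L=6 ×1
  A^7: L=5 ×9
  A^5: L=4 ×33, L=6 ×3
  A^3: L=3 ×64, L=5 ×19, L=7 ×1
  A^1: L=2 ×68, L=4 ×52, L=6 ×6
  A^-1: L=1 ×33, L=3 ×75, L=5 ×18
  A^-3: L=2 ×51, L=4 ×32, L=6 ×1
  A^-5: L=3 ×32, L=5 ×4
  A^-7: L=4 ×9
  A^-9: L=5 ×1
Each group contributes A^e * Σ count * d^(L-1):
Powers of d = -A^2 - A^-2: d^2 = A^4 + 2 + A^-4; d^3 = -A^6 - 3*A^2 - 3*A^-2 - A^-6; d^4 = A^8 + 4*A^4 + 6 + 4*A^-4 + A^-8; d^5 = -A^10 - 5*A^6 - 10*A^2 - 10*A^-2 - 5*A^-6 - A^-10; d^6 = A^12 + 6*A^8 + 15*A^4 + 20 + 15*A^-4 + 6*A^-8 + A^-12.
  A^9 * (d^5) = -A^19 - 5*A^15 - 10*A^11 - 10*A^7 - 5*A^3 - A^-1
  A^7 * (9*d^4) = 9*A^15 + 36*A^11 + 54*A^7 + 36*A^3 + 9*A^-1
  A^5 * (33*d^3 + 3*d^5) = -3*A^15 - 48*A^11 - 129*A^7 - 129*A^3 - 48*A^-1 - 3*A^-5
  A^3 * (64*d^2 + 19*d^4 + d^6) = A^15 + 25*A^11 + 155*A^7 + 262*A^3 + 155*A^-1 + 25*A^-5 + A^-9
  A^1 * (68*d + 52*d^3 + 6*d^5) = -6*A^11 - 82*A^7 - 284*A^3 - 284*A^-1 - 82*A^-5 - 6*A^-9
  A^-1 * (33 + 75*d^2 + 18*d^4) = 18*A^7 + 147*A^3 + 291*A^-1 + 147*A^-5 + 18*A^-9
  A^-3 * (51*d + 32*d^3 + d^5) = -A^7 - 37*A^3 - 157*A^-1 - 157*A^-5 - 37*A^-9 - A^-13
  A^-5 * (32*d^2 + 4*d^4) = 4*A^3 + 48*A^-1 + 88*A^-5 + 48*A^-9 + 4*A^-13
  A^-7 * (9*d^3) = -9*A^-1 - 27*A^-5 - 27*A^-9 - 9*A^-13
  A^-9 * (d^4) = A^-1 + 4*A^-5 + 6*A^-9 + 4*A^-13 + A^-17
Summing the groups: <K> = -A^19 + 2*A^15 - 3*A^11 + 5*A^7 - 6*A^3 + 5*A^-1 - 5*A^-5 + 3*A^-9 - 2*A^-13 + A^-17
Normalise by the writhe: (-A^3)^(-w) = (-A^3)^(-1) = -A^-3, so f(A) = -A^-3 * <K> = A^16 - 2*A^12 + 3*A^8 - 5*A^4 + 6 - 5*A^-4 + 5*A^-8 - 3*A^-12 + 2*A^-16 - A^-20.
Substitute A = t^(-1/4), i.e. A^e → t^(-e/4): V(t) = -t^5 + 2*t^4 - 3*t^3 + 5*t^2 - 5*t + 6 - 5*t^-1 + 3*t^-2 - 2*t^-3 + t^-4

Answer: -t^5 + 2*t^4 - 3*t^3 + 5*t^2 - 5*t + 6 - 5*t^-1 + 3*t^-2 - 2*t^-3 + t^-4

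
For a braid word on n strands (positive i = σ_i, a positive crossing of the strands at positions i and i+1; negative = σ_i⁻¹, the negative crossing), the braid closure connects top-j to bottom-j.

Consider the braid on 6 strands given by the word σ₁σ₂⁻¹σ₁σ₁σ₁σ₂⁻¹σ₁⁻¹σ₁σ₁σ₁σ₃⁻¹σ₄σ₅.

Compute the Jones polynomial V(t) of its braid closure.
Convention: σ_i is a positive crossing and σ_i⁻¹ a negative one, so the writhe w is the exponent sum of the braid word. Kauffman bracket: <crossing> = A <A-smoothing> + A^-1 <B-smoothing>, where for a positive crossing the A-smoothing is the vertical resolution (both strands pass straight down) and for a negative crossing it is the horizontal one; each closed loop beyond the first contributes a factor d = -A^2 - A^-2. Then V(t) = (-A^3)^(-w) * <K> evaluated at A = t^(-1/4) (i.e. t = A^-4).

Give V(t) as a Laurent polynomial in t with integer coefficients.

t^8 - 2*t^7 + 3*t^6 - 4*t^5 + 3*t^4 - 3*t^3 + 3*t^2 - t + 1

Derivation:
The presented braid s1 s2^-1 s1 s1 s1 s2^-1 s1^-1 s1 s1 s1 s3^-1 s4 s5 on 6 strands reduces by inverse Markov moves (closure unchanged at each step):
  Destabilize: the word has the form β·s5 where s5 occurs only as the final letter (β ∈ B_5); drop it and the last strand → 5 strands.
  Destabilize: the word has the form β·s4 where s4 occurs only as the final letter (β ∈ B_4); drop it and the last strand → 4 strands.
  Destabilize: the word has the form β·s3^-1 where s3^-1 occurs only as the final letter (β ∈ B_3); drop it and the last strand → 3 strands.
Reduced to β = s1 s2^-1 s1 s1 s1 s2^-1 s1^-1 s1 s1 s1 on 3 strands, 10 crossings.
Compute on β:
First cancel adjacent σ_i σ_i⁻¹ pairs (Reidemeister II — same braid, same closure): s1 s2^-1 s1 s1 s1 s2^-1 s1^-1 s1 s1 s1 → s1 s2^-1 s1 s1 s1 s2^-1 s1 s1.
Braid: s1 s2^-1 s1 s1 s1 s2^-1 s1 s1 on 3 strands, 8 crossings.
Writhe w = (#positive) - (#negative) = 6 - 2 = 4.
State-sum expansion of <K>. There are 2^8 = 256 states.
Smooth each crossing (0=||, 1=⌣⌢); contribution A^(Σ sign_k(1-2s_k)) * d^(L-1).
Tabulate the states by total A-exponent and number of loops L (A-exp: L × count):
  A^8: L=3 ×1
  A^6: L=2 ×8
  A^4: L=1 ×21, L=3 ×7
  A^2: L=2 ×54, L=4 ×2
  A^0: L=3 ×70
  A^-2: L=4 ×56
  A^-4: L=5 ×28
  A^-6: L=6 ×8
  A^-8: L=7 ×1
Each group contributes A^e * Σ count * d^(L-1):
Powers of d = -A^2 - A^-2: d^2 = A^4 + 2 + A^-4; d^3 = -A^6 - 3*A^2 - 3*A^-2 - A^-6; d^4 = A^8 + 4*A^4 + 6 + 4*A^-4 + A^-8; d^5 = -A^10 - 5*A^6 - 10*A^2 - 10*A^-2 - 5*A^-6 - A^-10; d^6 = A^12 + 6*A^8 + 15*A^4 + 20 + 15*A^-4 + 6*A^-8 + A^-12.
  A^8 * (d^2) = A^12 + 2*A^8 + A^4
  A^6 * (8*d) = -8*A^8 - 8*A^4
  A^4 * (21 + 7*d^2) = 7*A^8 + 35*A^4 + 7
  A^2 * (54*d + 2*d^3) = -2*A^8 - 60*A^4 - 60 - 2*A^-4
  A^0 * (70*d^2) = 70*A^4 + 140 + 70*A^-4
  A^-2 * (56*d^3) = -56*A^4 - 168 - 168*A^-4 - 56*A^-8
  A^-4 * (28*d^4) = 28*A^4 + 112 + 168*A^-4 + 112*A^-8 + 28*A^-12
  A^-6 * (8*d^5) = -8*A^4 - 40 - 80*A^-4 - 80*A^-8 - 40*A^-12 - 8*A^-16
  A^-8 * (d^6) = A^4 + 6 + 15*A^-4 + 20*A^-8 + 15*A^-12 + 6*A^-16 + A^-20
Summing the groups: <K> = A^12 - A^8 + 3*A^4 - 3 + 3*A^-4 - 4*A^-8 + 3*A^-12 - 2*A^-16 + A^-20
Normalise by the writhe: (-A^3)^(-w) = (-A^3)^(-4) = A^-12, so f(A) = A^-12 * <K> = 1 - A^-4 + 3*A^-8 - 3*A^-12 + 3*A^-16 - 4*A^-20 + 3*A^-24 - 2*A^-28 + A^-32.
Substitute A = t^(-1/4), i.e. A^e → t^(-e/4): V(t) = t^8 - 2*t^7 + 3*t^6 - 4*t^5 + 3*t^4 - 3*t^3 + 3*t^2 - t + 1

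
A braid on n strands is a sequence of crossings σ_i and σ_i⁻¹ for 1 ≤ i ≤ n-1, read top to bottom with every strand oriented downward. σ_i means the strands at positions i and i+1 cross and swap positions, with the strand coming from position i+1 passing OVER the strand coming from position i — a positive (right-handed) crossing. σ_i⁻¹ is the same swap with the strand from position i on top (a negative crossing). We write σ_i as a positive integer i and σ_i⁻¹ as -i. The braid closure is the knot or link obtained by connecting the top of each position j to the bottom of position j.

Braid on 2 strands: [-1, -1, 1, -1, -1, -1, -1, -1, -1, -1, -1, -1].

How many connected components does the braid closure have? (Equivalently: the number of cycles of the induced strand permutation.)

Track the strand permutation on 2 strands, starting from identity.
  step 1: s1^-1 swaps positions 1,2 -> [2 1]
  step 2: s1^-1 swaps positions 1,2 -> [1 2]
  step 3: s1 swaps positions 1,2 -> [2 1]
  step 4: s1^-1 swaps positions 1,2 -> [1 2]
  step 5: s1^-1 swaps positions 1,2 -> [2 1]
  step 6: s1^-1 swaps positions 1,2 -> [1 2]
  step 7: s1^-1 swaps positions 1,2 -> [2 1]
  step 8: s1^-1 swaps positions 1,2 -> [1 2]
  step 9: s1^-1 swaps positions 1,2 -> [2 1]
  step 10: s1^-1 swaps positions 1,2 -> [1 2]
  step 11: s1^-1 swaps positions 1,2 -> [2 1]
  step 12: s1^-1 swaps positions 1,2 -> [1 2]
Final permutation (position -> original strand): [1 2]
Closure components = cycle count of this permutation = 2.

Answer: 2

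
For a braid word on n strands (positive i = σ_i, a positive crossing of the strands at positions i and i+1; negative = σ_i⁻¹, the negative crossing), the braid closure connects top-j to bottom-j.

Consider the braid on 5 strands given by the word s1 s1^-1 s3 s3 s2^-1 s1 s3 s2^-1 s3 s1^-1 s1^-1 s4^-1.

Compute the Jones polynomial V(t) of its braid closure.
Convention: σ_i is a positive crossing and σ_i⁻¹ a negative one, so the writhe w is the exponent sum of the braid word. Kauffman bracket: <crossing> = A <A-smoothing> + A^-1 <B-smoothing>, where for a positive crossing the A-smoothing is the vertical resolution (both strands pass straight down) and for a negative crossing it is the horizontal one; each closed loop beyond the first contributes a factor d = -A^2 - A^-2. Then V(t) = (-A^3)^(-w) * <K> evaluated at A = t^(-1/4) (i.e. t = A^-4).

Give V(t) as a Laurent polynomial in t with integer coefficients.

t^5 - 2*t^4 + 3*t^3 - 3*t^2 + 3*t - 3 + 2*t^-1 - t^-2 + t^-3

Derivation:
The presented braid s1 s1^-1 s3 s3 s2^-1 s1 s3 s2^-1 s3 s1^-1 s1^-1 s4^-1 on 5 strands reduces by inverse Markov moves (closure unchanged at each step):
  Destabilize: the word has the form β·s4^-1 where s4^-1 occurs only as the final letter (β ∈ B_4); drop it and the last strand → 4 strands.
  Deconjugate: the word is γ·β·γ⁻¹ with γ = s1 (prefix) and γ⁻¹ = s1^-1 (suffix); strip both.
Reduced to β = s1^-1 s3 s3 s2^-1 s1 s3 s2^-1 s3 s1^-1 on 4 strands, 9 crossings.
Compute on β:
Braid: s1^-1 s3 s3 s2^-1 s1 s3 s2^-1 s3 s1^-1 on 4 strands, 9 crossings.
Writhe w = (#positive) - (#negative) = 5 - 4 = 1.
State-sum expansion of <K>. There are 2^9 = 512 states.
Each crossing splits two ways (0=vertical, 1=horizontal). The state's weight is A^(#A-smoothings - #B-smoothings) * d^(loops - 1).
Tabulate the states by total A-exponent and number of loops L (A-exp: L × count):
  A^9: L=4 ×1
  A^7: L=3 ×9
  A^5: L=2 ×29, L=4 ×7
  A^3: L=1 ×30, L=3 ×52, L=5 ×2
  A^1: L=2 ×83, L=4 ×43
  A^-1: L=1 ×11, L=3 ×93, L=5 ×22
  A^-3: L=2 ×19, L=4 ×58, L=6 ×7
  A^-5: L=3 ×15, L=5 ×20, L=7 ×1
  A^-7: L=4 ×6, L=6 ×3
  A^-9: L=5 ×1
Each group contributes A^e * Σ count * d^(L-1):
Powers of d = -A^2 - A^-2: d^2 = A^4 + 2 + A^-4; d^3 = -A^6 - 3*A^2 - 3*A^-2 - A^-6; d^4 = A^8 + 4*A^4 + 6 + 4*A^-4 + A^-8; d^5 = -A^10 - 5*A^6 - 10*A^2 - 10*A^-2 - 5*A^-6 - A^-10; d^6 = A^12 + 6*A^8 + 15*A^4 + 20 + 15*A^-4 + 6*A^-8 + A^-12.
  A^9 * (d^3) = -A^15 - 3*A^11 - 3*A^7 - A^3
  A^7 * (9*d^2) = 9*A^11 + 18*A^7 + 9*A^3
  A^5 * (29*d + 7*d^3) = -7*A^11 - 50*A^7 - 50*A^3 - 7*A^-1
  A^3 * (30 + 52*d^2 + 2*d^4) = 2*A^11 + 60*A^7 + 146*A^3 + 60*A^-1 + 2*A^-5
  A^1 * (83*d + 43*d^3) = -43*A^7 - 212*A^3 - 212*A^-1 - 43*A^-5
  A^-1 * (11 + 93*d^2 + 22*d^4) = 22*A^7 + 181*A^3 + 329*A^-1 + 181*A^-5 + 22*A^-9
  A^-3 * (19*d + 58*d^3 + 7*d^5) = -7*A^7 - 93*A^3 - 263*A^-1 - 263*A^-5 - 93*A^-9 - 7*A^-13
  A^-5 * (15*d^2 + 20*d^4 + d^6) = A^7 + 26*A^3 + 110*A^-1 + 170*A^-5 + 110*A^-9 + 26*A^-13 + A^-17
  A^-7 * (6*d^3 + 3*d^5) = -3*A^3 - 21*A^-1 - 48*A^-5 - 48*A^-9 - 21*A^-13 - 3*A^-17
  A^-9 * (d^4) = A^-1 + 4*A^-5 + 6*A^-9 + 4*A^-13 + A^-17
Summing the groups: <K> = -A^15 + A^11 - 2*A^7 + 3*A^3 - 3*A^-1 + 3*A^-5 - 3*A^-9 + 2*A^-13 - A^-17
Normalise by the writhe: (-A^3)^(-w) = (-A^3)^(-1) = -A^-3, so f(A) = -A^-3 * <K> = A^12 - A^8 + 2*A^4 - 3 + 3*A^-4 - 3*A^-8 + 3*A^-12 - 2*A^-16 + A^-20.
Substitute A = t^(-1/4), i.e. A^e → t^(-e/4): V(t) = t^5 - 2*t^4 + 3*t^3 - 3*t^2 + 3*t - 3 + 2*t^-1 - t^-2 + t^-3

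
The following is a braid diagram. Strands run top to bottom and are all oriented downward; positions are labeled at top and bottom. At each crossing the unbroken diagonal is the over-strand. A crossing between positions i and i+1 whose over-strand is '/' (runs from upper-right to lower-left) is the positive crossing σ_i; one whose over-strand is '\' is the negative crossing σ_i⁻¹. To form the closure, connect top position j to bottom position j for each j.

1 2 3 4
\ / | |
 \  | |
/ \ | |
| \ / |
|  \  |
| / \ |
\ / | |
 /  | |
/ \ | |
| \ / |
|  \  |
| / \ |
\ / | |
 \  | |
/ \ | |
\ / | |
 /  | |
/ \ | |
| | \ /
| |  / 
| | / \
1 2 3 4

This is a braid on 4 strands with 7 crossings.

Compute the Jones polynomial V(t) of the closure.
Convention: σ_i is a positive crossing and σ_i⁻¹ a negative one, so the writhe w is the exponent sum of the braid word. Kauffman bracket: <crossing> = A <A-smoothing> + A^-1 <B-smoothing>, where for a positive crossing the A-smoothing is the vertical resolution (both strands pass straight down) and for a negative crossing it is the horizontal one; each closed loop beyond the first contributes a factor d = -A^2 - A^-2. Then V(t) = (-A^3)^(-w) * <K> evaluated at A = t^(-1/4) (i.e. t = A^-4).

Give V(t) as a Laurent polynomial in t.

Reading the diagram top to bottom ('/'-over between positions i,i+1 = s_i, '\'-over = s_i^-1): braid word = s1^-1 s2^-1 s1 s2^-1 s1^-1 s1 s3.
The presented braid s1^-1 s2^-1 s1 s2^-1 s1^-1 s1 s3 on 4 strands reduces by inverse Markov moves (closure unchanged at each step):
  Destabilize: the word has the form β·s3 where s3 occurs only as the final letter (β ∈ B_3); drop it and the last strand → 3 strands.
  Deconjugate: the word is γ·β·γ⁻¹ with γ = s1^-1 (prefix) and γ⁻¹ = s1 (suffix); strip both.
Reduced to β = s2^-1 s1 s2^-1 s1^-1 on 3 strands, 4 crossings.
Compute on β:
Braid: s2^-1 s1 s2^-1 s1^-1 on 3 strands, 4 crossings.
Writhe w = (#positive) - (#negative) = 1 - 3 = -2.
Enumerate smoothing states for the bracket polynomial. There are 2^4 = 16 states.
Each crossing splits two ways (0=vertical, 1=horizontal). The state's weight is A^(#A-smoothings - #B-smoothings) * d^(loops - 1).
  state 0000: A-exp=-2, loops=3, term = A^-2 * d^2
  state 0001: A-exp=+0, loops=2, term = A^0 * d^1
  state 0010: A-exp=+0, loops=2, term = A^0 * d^1
  state 0011: A-exp=+2, loops=1, term = A^2 * d^0
  state 0100: A-exp=-4, loops=2, term = A^-4 * d^1
  state 0101: A-exp=-2, loops=3, term = A^-2 * d^2
  state 0110: A-exp=-2, loops=1, term = A^-2 * d^0
  state 0111: A-exp=+0, loops=2, term = A^0 * d^1
  state 1000: A-exp=+0, loops=2, term = A^0 * d^1
  state 1001: A-exp=+2, loops=1, term = A^2 * d^0
  state 1010: A-exp=+2, loops=3, term = A^2 * d^2
  state 1011: A-exp=+4, loops=2, term = A^4 * d^1
  state 1100: A-exp=-2, loops=1, term = A^-2 * d^0
  state 1101: A-exp=+0, loops=2, term = A^0 * d^1
  state 1110: A-exp=+0, loops=2, term = A^0 * d^1
  state 1111: A-exp=+2, loops=1, term = A^2 * d^0
Collect the terms by A-exponent (count of states per loop number):
Powers of d = -A^2 - A^-2: d^2 = A^4 + 2 + A^-4.
  A^4 * (d) = -A^6 - A^2
  A^2 * (3 + d^2) = A^6 + 5*A^2 + A^-2
  A^0 * (6*d) = -6*A^2 - 6*A^-2
  A^-2 * (2 + 2*d^2) = 2*A^2 + 6*A^-2 + 2*A^-6
  A^-4 * (d) = -A^-2 - A^-6
Summing the groups: <K> = A^-6
Normalise by the writhe: (-A^3)^(-w) = (-A^3)^(2) = A^6, so f(A) = A^6 * <K> = 1.
Substitute A = t^(-1/4), i.e. A^e → t^(-e/4): V(t) = 1

Answer: 1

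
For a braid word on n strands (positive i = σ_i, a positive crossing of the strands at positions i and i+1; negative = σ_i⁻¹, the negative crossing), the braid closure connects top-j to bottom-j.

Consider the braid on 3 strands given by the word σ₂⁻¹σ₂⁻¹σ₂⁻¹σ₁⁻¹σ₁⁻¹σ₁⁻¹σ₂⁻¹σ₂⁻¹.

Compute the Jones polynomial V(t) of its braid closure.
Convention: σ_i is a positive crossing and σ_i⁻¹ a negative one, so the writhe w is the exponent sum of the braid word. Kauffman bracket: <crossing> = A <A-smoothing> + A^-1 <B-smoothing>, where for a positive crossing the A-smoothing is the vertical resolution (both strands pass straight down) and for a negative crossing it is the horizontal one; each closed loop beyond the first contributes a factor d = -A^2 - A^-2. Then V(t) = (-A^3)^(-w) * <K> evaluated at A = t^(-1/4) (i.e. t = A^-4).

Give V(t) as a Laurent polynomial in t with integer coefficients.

Braid: s2^-1 s2^-1 s2^-1 s1^-1 s1^-1 s1^-1 s2^-1 s2^-1 on 3 strands, 8 crossings.
Writhe w = (#positive) - (#negative) = 0 - 8 = -8.
Enumerate smoothing states for the bracket polynomial. There are 2^8 = 256 states.
For each crossing: s=0 is the vertical smoothing, s=1 horizontal. Crossing k contributes A^(sign_k * (1 - 2*s_k)); loop factor d = -A^2 - A^-2.
Tabulate the states by total A-exponent and number of loops L (A-exp: L × count):
  A^8: L=7 ×1
  A^6: L=6 ×8
  A^4: L=5 ×28
  A^2: L=4 ×55, L=6 ×1
  A^0: L=3 ×65, L=5 ×5
  A^-2: L=2 ×45, L=4 ×11
  A^-4: L=1 ×15, L=3 ×13
  A^-6: L=2 ×8
  A^-8: L=3 ×1
Each group contributes A^e * Σ count * d^(L-1):
Powers of d = -A^2 - A^-2: d^2 = A^4 + 2 + A^-4; d^3 = -A^6 - 3*A^2 - 3*A^-2 - A^-6; d^4 = A^8 + 4*A^4 + 6 + 4*A^-4 + A^-8; d^5 = -A^10 - 5*A^6 - 10*A^2 - 10*A^-2 - 5*A^-6 - A^-10; d^6 = A^12 + 6*A^8 + 15*A^4 + 20 + 15*A^-4 + 6*A^-8 + A^-12.
  A^8 * (d^6) = A^20 + 6*A^16 + 15*A^12 + 20*A^8 + 15*A^4 + 6 + A^-4
  A^6 * (8*d^5) = -8*A^16 - 40*A^12 - 80*A^8 - 80*A^4 - 40 - 8*A^-4
  A^4 * (28*d^4) = 28*A^12 + 112*A^8 + 168*A^4 + 112 + 28*A^-4
  A^2 * (55*d^3 + d^5) = -A^12 - 60*A^8 - 175*A^4 - 175 - 60*A^-4 - A^-8
  A^0 * (65*d^2 + 5*d^4) = 5*A^8 + 85*A^4 + 160 + 85*A^-4 + 5*A^-8
  A^-2 * (45*d + 11*d^3) = -11*A^4 - 78 - 78*A^-4 - 11*A^-8
  A^-4 * (15 + 13*d^2) = 13 + 41*A^-4 + 13*A^-8
  A^-6 * (8*d) = -8*A^-4 - 8*A^-8
  A^-8 * (d^2) = A^-4 + 2*A^-8 + A^-12
Summing the groups: <K> = A^20 - 2*A^16 + 2*A^12 - 3*A^8 + 2*A^4 - 2 + 2*A^-4 + A^-12
Normalise by the writhe: (-A^3)^(-w) = (-A^3)^(8) = A^24, so f(A) = A^24 * <K> = A^44 - 2*A^40 + 2*A^36 - 3*A^32 + 2*A^28 - 2*A^24 + 2*A^20 + A^12.
Substitute A = t^(-1/4), i.e. A^e → t^(-e/4): V(t) = t^-3 + 2*t^-5 - 2*t^-6 + 2*t^-7 - 3*t^-8 + 2*t^-9 - 2*t^-10 + t^-11

Answer: t^-3 + 2*t^-5 - 2*t^-6 + 2*t^-7 - 3*t^-8 + 2*t^-9 - 2*t^-10 + t^-11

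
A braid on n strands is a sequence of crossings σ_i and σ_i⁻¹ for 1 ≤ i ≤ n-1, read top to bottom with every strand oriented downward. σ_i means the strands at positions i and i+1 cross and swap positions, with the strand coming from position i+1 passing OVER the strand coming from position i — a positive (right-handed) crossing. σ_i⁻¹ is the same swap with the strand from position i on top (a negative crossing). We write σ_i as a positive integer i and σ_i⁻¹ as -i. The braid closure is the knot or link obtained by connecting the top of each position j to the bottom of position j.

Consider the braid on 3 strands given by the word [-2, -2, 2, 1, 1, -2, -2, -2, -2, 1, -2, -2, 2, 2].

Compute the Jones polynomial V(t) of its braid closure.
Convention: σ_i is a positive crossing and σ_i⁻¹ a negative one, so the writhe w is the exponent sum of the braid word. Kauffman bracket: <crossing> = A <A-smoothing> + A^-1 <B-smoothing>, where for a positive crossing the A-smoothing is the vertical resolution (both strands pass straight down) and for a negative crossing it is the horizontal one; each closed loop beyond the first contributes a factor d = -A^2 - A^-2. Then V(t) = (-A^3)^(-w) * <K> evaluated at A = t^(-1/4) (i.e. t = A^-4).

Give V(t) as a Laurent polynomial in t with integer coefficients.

The presented braid s2^-1 s2^-1 s2 s1 s1 s2^-1 s2^-1 s2^-1 s2^-1 s1 s2^-1 s2^-1 s2 s2 on 3 strands reduces by inverse Markov moves (closure unchanged at each step):
  Deconjugate: the word is γ·β·γ⁻¹ with γ = s2^-1 (prefix) and γ⁻¹ = s2 (suffix); strip both.
  Deconjugate: the word is γ·β·γ⁻¹ with γ = s2^-1 s2 (prefix) and γ⁻¹ = s2^-1 s2 (suffix); strip both.
Reduced to β = s1 s1 s2^-1 s2^-1 s2^-1 s2^-1 s1 s2^-1 on 3 strands, 8 crossings.
Compute on β:
Braid: s1 s1 s2^-1 s2^-1 s2^-1 s2^-1 s1 s2^-1 on 3 strands, 8 crossings.
Writhe w = (#positive) - (#negative) = 3 - 5 = -2.
State-sum expansion of <K>. There are 2^8 = 256 states.
Smooth each crossing (0=||, 1=⌣⌢); contribution A^(Σ sign_k(1-2s_k)) * d^(L-1).
Tabulate the states by total A-exponent and number of loops L (A-exp: L × count):
  A^8: L=6 ×1
  A^6: L=5 ×8
  A^4: L=4 ×27, L=6 ×1
  A^2: L=3 ×48, L=5 ×8
  A^0: L=2 ×47, L=4 ×22, L=6 ×1
  A^-2: L=1 ×23, L=3 ×29, L=5 ×4
  A^-4: L=2 ×22, L=4 ×6
  A^-6: L=3 ×8
  A^-8: L=4 ×1
Each group contributes A^e * Σ count * d^(L-1):
Powers of d = -A^2 - A^-2: d^2 = A^4 + 2 + A^-4; d^3 = -A^6 - 3*A^2 - 3*A^-2 - A^-6; d^4 = A^8 + 4*A^4 + 6 + 4*A^-4 + A^-8; d^5 = -A^10 - 5*A^6 - 10*A^2 - 10*A^-2 - 5*A^-6 - A^-10.
  A^8 * (d^5) = -A^18 - 5*A^14 - 10*A^10 - 10*A^6 - 5*A^2 - A^-2
  A^6 * (8*d^4) = 8*A^14 + 32*A^10 + 48*A^6 + 32*A^2 + 8*A^-2
  A^4 * (27*d^3 + d^5) = -A^14 - 32*A^10 - 91*A^6 - 91*A^2 - 32*A^-2 - A^-6
  A^2 * (48*d^2 + 8*d^4) = 8*A^10 + 80*A^6 + 144*A^2 + 80*A^-2 + 8*A^-6
  A^0 * (47*d + 22*d^3 + d^5) = -A^10 - 27*A^6 - 123*A^2 - 123*A^-2 - 27*A^-6 - A^-10
  A^-2 * (23 + 29*d^2 + 4*d^4) = 4*A^6 + 45*A^2 + 105*A^-2 + 45*A^-6 + 4*A^-10
  A^-4 * (22*d + 6*d^3) = -6*A^2 - 40*A^-2 - 40*A^-6 - 6*A^-10
  A^-6 * (8*d^2) = 8*A^-2 + 16*A^-6 + 8*A^-10
  A^-8 * (d^3) = -A^-2 - 3*A^-6 - 3*A^-10 - A^-14
Summing the groups: <K> = -A^18 + 2*A^14 - 3*A^10 + 4*A^6 - 4*A^2 + 4*A^-2 - 2*A^-6 + 2*A^-10 - A^-14
Normalise by the writhe: (-A^3)^(-w) = (-A^3)^(2) = A^6, so f(A) = A^6 * <K> = -A^24 + 2*A^20 - 3*A^16 + 4*A^12 - 4*A^8 + 4*A^4 - 2 + 2*A^-4 - A^-8.
Substitute A = t^(-1/4), i.e. A^e → t^(-e/4): V(t) = -t^2 + 2*t - 2 + 4*t^-1 - 4*t^-2 + 4*t^-3 - 3*t^-4 + 2*t^-5 - t^-6

Answer: -t^2 + 2*t - 2 + 4*t^-1 - 4*t^-2 + 4*t^-3 - 3*t^-4 + 2*t^-5 - t^-6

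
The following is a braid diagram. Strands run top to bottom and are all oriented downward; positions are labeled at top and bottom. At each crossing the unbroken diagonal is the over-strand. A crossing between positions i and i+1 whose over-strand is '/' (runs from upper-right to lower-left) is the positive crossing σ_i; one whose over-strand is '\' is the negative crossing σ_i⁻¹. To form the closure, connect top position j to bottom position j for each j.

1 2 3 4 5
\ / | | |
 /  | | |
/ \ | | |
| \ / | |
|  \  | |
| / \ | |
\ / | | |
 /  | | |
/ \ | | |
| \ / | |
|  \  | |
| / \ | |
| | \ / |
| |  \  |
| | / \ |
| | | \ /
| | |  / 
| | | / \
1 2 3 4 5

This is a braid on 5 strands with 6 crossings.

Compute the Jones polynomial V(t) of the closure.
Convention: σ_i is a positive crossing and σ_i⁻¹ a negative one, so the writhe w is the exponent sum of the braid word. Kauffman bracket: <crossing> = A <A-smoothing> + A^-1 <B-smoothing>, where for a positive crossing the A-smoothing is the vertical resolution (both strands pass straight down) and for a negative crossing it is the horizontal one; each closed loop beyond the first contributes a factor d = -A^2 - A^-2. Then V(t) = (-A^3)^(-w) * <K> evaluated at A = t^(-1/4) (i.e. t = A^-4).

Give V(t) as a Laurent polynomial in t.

Reading the diagram top to bottom ('/'-over between positions i,i+1 = s_i, '\'-over = s_i^-1): braid word = s1 s2^-1 s1 s2^-1 s3^-1 s4.
The presented braid s1 s2^-1 s1 s2^-1 s3^-1 s4 on 5 strands reduces by inverse Markov moves (closure unchanged at each step):
  Destabilize: the word has the form β·s4 where s4 occurs only as the final letter (β ∈ B_4); drop it and the last strand → 4 strands.
  Destabilize: the word has the form β·s3^-1 where s3^-1 occurs only as the final letter (β ∈ B_3); drop it and the last strand → 3 strands.
Reduced to β = s1 s2^-1 s1 s2^-1 on 3 strands, 4 crossings.
Compute on β:
Braid: s1 s2^-1 s1 s2^-1 on 3 strands, 4 crossings.
Writhe w = (#positive) - (#negative) = 2 - 2 = 0.
State-sum expansion of <K>. There are 2^4 = 16 states.
For each crossing: s=0 is the vertical smoothing, s=1 horizontal. Crossing k contributes A^(sign_k * (1 - 2*s_k)); loop factor d = -A^2 - A^-2.
  state 0000: A-exp=+0, loops=3, term = A^0 * d^2
  state 0001: A-exp=+2, loops=2, term = A^2 * d^1
  state 0010: A-exp=-2, loops=2, term = A^-2 * d^1
  state 0011: A-exp=+0, loops=1, term = A^0 * d^0
  state 0100: A-exp=+2, loops=2, term = A^2 * d^1
  state 0101: A-exp=+4, loops=3, term = A^4 * d^2
  state 0110: A-exp=+0, loops=1, term = A^0 * d^0
  state 0111: A-exp=+2, loops=2, term = A^2 * d^1
  state 1000: A-exp=-2, loops=2, term = A^-2 * d^1
  state 1001: A-exp=+0, loops=1, term = A^0 * d^0
  state 1010: A-exp=-4, loops=3, term = A^-4 * d^2
  state 1011: A-exp=-2, loops=2, term = A^-2 * d^1
  state 1100: A-exp=+0, loops=1, term = A^0 * d^0
  state 1101: A-exp=+2, loops=2, term = A^2 * d^1
  state 1110: A-exp=-2, loops=2, term = A^-2 * d^1
  state 1111: A-exp=+0, loops=1, term = A^0 * d^0
Collect the terms by A-exponent (count of states per loop number):
Powers of d = -A^2 - A^-2: d^2 = A^4 + 2 + A^-4.
  A^4 * (d^2) = A^8 + 2*A^4 + 1
  A^2 * (4*d) = -4*A^4 - 4
  A^0 * (5 + d^2) = A^4 + 7 + A^-4
  A^-2 * (4*d) = -4 - 4*A^-4
  A^-4 * (d^2) = 1 + 2*A^-4 + A^-8
Summing the groups: <K> = A^8 - A^4 + 1 - A^-4 + A^-8
Normalise by the writhe: (-A^3)^(-w) = (-A^3)^(0) = 1, so f(A) = 1 * <K> = A^8 - A^4 + 1 - A^-4 + A^-8.
Substitute A = t^(-1/4), i.e. A^e → t^(-e/4): V(t) = t^2 - t + 1 - t^-1 + t^-2

Answer: t^2 - t + 1 - t^-1 + t^-2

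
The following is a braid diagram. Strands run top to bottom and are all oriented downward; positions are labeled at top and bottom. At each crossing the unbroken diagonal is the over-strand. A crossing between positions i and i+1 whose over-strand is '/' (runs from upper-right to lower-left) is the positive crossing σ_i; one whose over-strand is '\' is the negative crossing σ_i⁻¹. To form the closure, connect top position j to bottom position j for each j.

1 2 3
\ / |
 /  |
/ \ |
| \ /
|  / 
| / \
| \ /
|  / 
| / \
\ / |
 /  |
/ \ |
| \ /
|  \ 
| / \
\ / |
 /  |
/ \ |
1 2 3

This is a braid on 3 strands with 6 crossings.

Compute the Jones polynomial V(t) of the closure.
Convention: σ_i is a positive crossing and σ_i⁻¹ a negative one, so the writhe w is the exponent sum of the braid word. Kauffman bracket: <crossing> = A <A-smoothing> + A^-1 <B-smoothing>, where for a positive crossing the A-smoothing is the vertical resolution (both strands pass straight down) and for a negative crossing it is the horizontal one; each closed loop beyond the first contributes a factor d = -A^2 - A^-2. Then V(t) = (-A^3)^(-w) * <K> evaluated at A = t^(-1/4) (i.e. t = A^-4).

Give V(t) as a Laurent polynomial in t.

-t^6 + t^5 - t^4 + 2*t^3 - t^2 + t

Derivation:
Reading the diagram top to bottom ('/'-over between positions i,i+1 = s_i, '\'-over = s_i^-1): braid word = s1 s2 s2 s1 s2^-1 s1.
Braid: s1 s2 s2 s1 s2^-1 s1 on 3 strands, 6 crossings.
Writhe w = (#positive) - (#negative) = 5 - 1 = 4.
State-sum expansion of <K>. There are 2^6 = 64 states.
Each crossing splits two ways (0=vertical, 1=horizontal). The state's weight is A^(#A-smoothings - #B-smoothings) * d^(loops - 1).
Tabulate the states by total A-exponent and number of loops L (A-exp: L × count):
  A^6: L=2 ×1
  A^4: L=1 ×3, L=3 ×3
  A^2: L=2 ×14, L=4 ×1
  A^0: L=1 ×10, L=3 ×10
  A^-2: L=2 ×13, L=4 ×2
  A^-4: L=3 ×6
  A^-6: L=4 ×1
Each group contributes A^e * Σ count * d^(L-1):
Powers of d = -A^2 - A^-2: d^2 = A^4 + 2 + A^-4; d^3 = -A^6 - 3*A^2 - 3*A^-2 - A^-6.
  A^6 * (d) = -A^8 - A^4
  A^4 * (3 + 3*d^2) = 3*A^8 + 9*A^4 + 3
  A^2 * (14*d + d^3) = -A^8 - 17*A^4 - 17 - A^-4
  A^0 * (10 + 10*d^2) = 10*A^4 + 30 + 10*A^-4
  A^-2 * (13*d + 2*d^3) = -2*A^4 - 19 - 19*A^-4 - 2*A^-8
  A^-4 * (6*d^2) = 6 + 12*A^-4 + 6*A^-8
  A^-6 * (d^3) = -1 - 3*A^-4 - 3*A^-8 - A^-12
Summing the groups: <K> = A^8 - A^4 + 2 - A^-4 + A^-8 - A^-12
Normalise by the writhe: (-A^3)^(-w) = (-A^3)^(-4) = A^-12, so f(A) = A^-12 * <K> = A^-4 - A^-8 + 2*A^-12 - A^-16 + A^-20 - A^-24.
Substitute A = t^(-1/4), i.e. A^e → t^(-e/4): V(t) = -t^6 + t^5 - t^4 + 2*t^3 - t^2 + t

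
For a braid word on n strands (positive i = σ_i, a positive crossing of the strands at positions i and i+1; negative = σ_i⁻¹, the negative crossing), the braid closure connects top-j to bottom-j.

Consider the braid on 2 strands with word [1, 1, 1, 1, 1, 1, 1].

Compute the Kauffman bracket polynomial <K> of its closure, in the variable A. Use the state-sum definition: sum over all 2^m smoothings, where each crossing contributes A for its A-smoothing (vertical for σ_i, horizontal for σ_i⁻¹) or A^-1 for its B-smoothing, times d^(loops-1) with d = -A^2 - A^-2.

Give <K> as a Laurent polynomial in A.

Braid: s1 s1 s1 s1 s1 s1 s1 on 2 strands, 7 crossings.
Writhe w = (#positive) - (#negative) = 7 - 0 = 7.
Enumerate smoothing states for the bracket polynomial. There are 2^7 = 128 states.
Smooth each crossing (0=||, 1=⌣⌢); contribution A^(Σ sign_k(1-2s_k)) * d^(L-1).
Tabulate the states by total A-exponent and number of loops L (A-exp: L × count):
  A^7: L=2 ×1
  A^5: L=1 ×7
  A^3: L=2 ×21
  A^1: L=3 ×35
  A^-1: L=4 ×35
  A^-3: L=5 ×21
  A^-5: L=6 ×7
  A^-7: L=7 ×1
Each group contributes A^e * Σ count * d^(L-1):
Powers of d = -A^2 - A^-2: d^2 = A^4 + 2 + A^-4; d^3 = -A^6 - 3*A^2 - 3*A^-2 - A^-6; d^4 = A^8 + 4*A^4 + 6 + 4*A^-4 + A^-8; d^5 = -A^10 - 5*A^6 - 10*A^2 - 10*A^-2 - 5*A^-6 - A^-10; d^6 = A^12 + 6*A^8 + 15*A^4 + 20 + 15*A^-4 + 6*A^-8 + A^-12.
  A^7 * (d) = -A^9 - A^5
  A^5 * (7) = 7*A^5
  A^3 * (21*d) = -21*A^5 - 21*A
  A^1 * (35*d^2) = 35*A^5 + 70*A + 35*A^-3
  A^-1 * (35*d^3) = -35*A^5 - 105*A - 105*A^-3 - 35*A^-7
  A^-3 * (21*d^4) = 21*A^5 + 84*A + 126*A^-3 + 84*A^-7 + 21*A^-11
  A^-5 * (7*d^5) = -7*A^5 - 35*A - 70*A^-3 - 70*A^-7 - 35*A^-11 - 7*A^-15
  A^-7 * (d^6) = A^5 + 6*A + 15*A^-3 + 20*A^-7 + 15*A^-11 + 6*A^-15 + A^-19
Summing the groups: <K> = -A^9 - A + A^-3 - A^-7 + A^-11 - A^-15 + A^-19

Answer: -A^9 - A + A^-3 - A^-7 + A^-11 - A^-15 + A^-19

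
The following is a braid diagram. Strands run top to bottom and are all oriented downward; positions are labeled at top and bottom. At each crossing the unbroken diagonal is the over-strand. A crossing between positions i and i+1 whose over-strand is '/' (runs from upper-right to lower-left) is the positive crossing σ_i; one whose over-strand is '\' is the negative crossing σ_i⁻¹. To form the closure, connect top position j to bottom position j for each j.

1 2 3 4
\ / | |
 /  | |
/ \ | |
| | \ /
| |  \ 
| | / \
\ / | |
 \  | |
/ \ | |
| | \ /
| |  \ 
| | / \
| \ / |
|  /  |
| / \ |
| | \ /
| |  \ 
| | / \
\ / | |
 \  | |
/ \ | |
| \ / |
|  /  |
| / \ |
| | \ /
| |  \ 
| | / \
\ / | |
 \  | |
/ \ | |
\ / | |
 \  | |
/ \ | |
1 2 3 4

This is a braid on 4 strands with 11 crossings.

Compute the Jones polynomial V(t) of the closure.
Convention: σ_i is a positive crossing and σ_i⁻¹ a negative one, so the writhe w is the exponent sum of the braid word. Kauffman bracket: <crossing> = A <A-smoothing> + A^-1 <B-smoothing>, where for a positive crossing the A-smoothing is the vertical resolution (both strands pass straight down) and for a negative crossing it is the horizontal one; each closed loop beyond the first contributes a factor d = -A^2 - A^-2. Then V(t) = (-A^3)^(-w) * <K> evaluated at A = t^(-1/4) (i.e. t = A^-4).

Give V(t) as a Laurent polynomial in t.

Reading the diagram top to bottom ('/'-over between positions i,i+1 = s_i, '\'-over = s_i^-1): braid word = s1 s3^-1 s1^-1 s3^-1 s2 s3^-1 s1^-1 s2 s3^-1 s1^-1 s1^-1.
The presented braid s1 s3^-1 s1^-1 s3^-1 s2 s3^-1 s1^-1 s2 s3^-1 s1^-1 s1^-1 on 4 strands reduces by inverse Markov moves (closure unchanged at each step):
  Deconjugate: the word is γ·β·γ⁻¹ with γ = s1 (prefix) and γ⁻¹ = s1^-1 (suffix); strip both.
Reduced to β = s3^-1 s1^-1 s3^-1 s2 s3^-1 s1^-1 s2 s3^-1 s1^-1 on 4 strands, 9 crossings.
Compute on β:
Braid: s3^-1 s1^-1 s3^-1 s2 s3^-1 s1^-1 s2 s3^-1 s1^-1 on 4 strands, 9 crossings.
Writhe w = (#positive) - (#negative) = 2 - 7 = -5.
Enumerate smoothing states for the bracket polynomial. There are 2^9 = 512 states.
Each crossing splits two ways (0=vertical, 1=horizontal). The state's weight is A^(#A-smoothings - #B-smoothings) * d^(loops - 1).
Tabulate the states by total A-exponent and number of loops L (A-exp: L × count):
  A^9: L=7 ×1
  A^7: L=6 ×9
  A^5: L=5 ×36
  A^3: L=4 ×83, L=6 ×1
  A^1: L=3 ×118, L=5 ×8
  A^-1: L=2 ×100, L=4 ×26
  A^-3: L=1 ×41, L=3 ×42, L=5 ×1
  A^-5: L=2 ×31, L=4 ×5
  A^-7: L=3 ×9
  A^-9: L=4 ×1
Each group contributes A^e * Σ count * d^(L-1):
Powers of d = -A^2 - A^-2: d^2 = A^4 + 2 + A^-4; d^3 = -A^6 - 3*A^2 - 3*A^-2 - A^-6; d^4 = A^8 + 4*A^4 + 6 + 4*A^-4 + A^-8; d^5 = -A^10 - 5*A^6 - 10*A^2 - 10*A^-2 - 5*A^-6 - A^-10; d^6 = A^12 + 6*A^8 + 15*A^4 + 20 + 15*A^-4 + 6*A^-8 + A^-12.
  A^9 * (d^6) = A^21 + 6*A^17 + 15*A^13 + 20*A^9 + 15*A^5 + 6*A + A^-3
  A^7 * (9*d^5) = -9*A^17 - 45*A^13 - 90*A^9 - 90*A^5 - 45*A - 9*A^-3
  A^5 * (36*d^4) = 36*A^13 + 144*A^9 + 216*A^5 + 144*A + 36*A^-3
  A^3 * (83*d^3 + d^5) = -A^13 - 88*A^9 - 259*A^5 - 259*A - 88*A^-3 - A^-7
  A^1 * (118*d^2 + 8*d^4) = 8*A^9 + 150*A^5 + 284*A + 150*A^-3 + 8*A^-7
  A^-1 * (100*d + 26*d^3) = -26*A^5 - 178*A - 178*A^-3 - 26*A^-7
  A^-3 * (41 + 42*d^2 + d^4) = A^5 + 46*A + 131*A^-3 + 46*A^-7 + A^-11
  A^-5 * (31*d + 5*d^3) = -5*A - 46*A^-3 - 46*A^-7 - 5*A^-11
  A^-7 * (9*d^2) = 9*A^-3 + 18*A^-7 + 9*A^-11
  A^-9 * (d^3) = -A^-3 - 3*A^-7 - 3*A^-11 - A^-15
Summing the groups: <K> = A^21 - 3*A^17 + 5*A^13 - 6*A^9 + 7*A^5 - 7*A + 5*A^-3 - 4*A^-7 + 2*A^-11 - A^-15
Normalise by the writhe: (-A^3)^(-w) = (-A^3)^(5) = -A^15, so f(A) = -A^15 * <K> = -A^36 + 3*A^32 - 5*A^28 + 6*A^24 - 7*A^20 + 7*A^16 - 5*A^12 + 4*A^8 - 2*A^4 + 1.
Substitute A = t^(-1/4), i.e. A^e → t^(-e/4): V(t) = 1 - 2*t^-1 + 4*t^-2 - 5*t^-3 + 7*t^-4 - 7*t^-5 + 6*t^-6 - 5*t^-7 + 3*t^-8 - t^-9

Answer: 1 - 2*t^-1 + 4*t^-2 - 5*t^-3 + 7*t^-4 - 7*t^-5 + 6*t^-6 - 5*t^-7 + 3*t^-8 - t^-9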